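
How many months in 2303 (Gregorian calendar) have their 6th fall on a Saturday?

Check the 6th of each month of 2303: Jan 6: Tue, Feb 6: Fri, Mar 6: Fri, Apr 6: Mon, May 6: Wed, Jun 6: Sat, Jul 6: Mon, Aug 6: Thu, Sep 6: Sun, Oct 6: Tue, Nov 6: Fri, Dec 6: Sun.
Saturday occurs in June — 1 month.

1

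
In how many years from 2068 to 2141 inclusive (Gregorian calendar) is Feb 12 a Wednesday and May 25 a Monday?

Check each year's weekday for Feb 12 and May 25:
  2068: Sun/Fri  2069: Tue/Sat  2070: Wed/Sun  2071: Thu/Mon  2072: Fri/Wed  2073: Sun/Thu  2074: Mon/Fri  2075: Tue/Sat  2076: Wed/Mon ✓  2077: Fri/Tue  2078: Sat/Wed  2079: Sun/Thu  2080: Mon/Sat  2081: Wed/Sun  …(46 more)…  2128: Thu/Tue  2129: Sat/Wed  2130: Sun/Thu  2131: Mon/Fri  2132: Tue/Sun  2133: Thu/Mon  2134: Fri/Tue  2135: Sat/Wed  2136: Sun/Fri  2137: Tue/Sat  2138: Wed/Sun  2139: Thu/Mon  2140: Fri/Wed  2141: Sun/Thu
Both conditions hold in: 2076, 2116 — 2.

2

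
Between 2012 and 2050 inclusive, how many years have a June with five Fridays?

June has 30 days; it has five Fridays when Friday falls among the first (month-length − 28) days — i.e. when June 1 is one of Friday/Thursday.
June 1 by year: 2012:Fri✓ 2013:Sat 2014:Sun 2015:Mon 2016:Wed 2017:Thu✓ 2018:Fri✓ 2019:Sat 2020:Mon 2021:Tue 2022:Wed 2023:Thu✓ 2024:Sat 2025:Sun 2026:Mon …(9 more)… 2036:Sun 2037:Mon 2038:Tue 2039:Wed 2040:Fri✓ 2041:Sat 2042:Sun 2043:Mon 2044:Wed 2045:Thu✓ 2046:Fri✓ 2047:Sat 2048:Mon 2049:Tue 2050:Wed
Years with five Fridays: 2012, 2017, 2018, 2023, 2028, 2029, 2034, 2035, 2040, 2045, 2046 → 11.

11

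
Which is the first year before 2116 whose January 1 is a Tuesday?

Jan 1 advances by 2 weekdays after a leap year and by 1 after a common year.
2116: Jan 1 is Wednesday (leap).
2115: Tuesday
2115 begins on a Tuesday

2115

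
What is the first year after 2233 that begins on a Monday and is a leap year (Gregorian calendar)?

Jan 1 advances by 2 weekdays after a leap year and by 1 after a common year.
2233: Jan 1 is Tuesday.
2234: Wednesday
2235: Thursday
2236: Friday (leap)
2237: Sunday
2238: Monday
2239: Tuesday
2240: Wednesday (leap)
2241: Friday
2242: Saturday
2243: Sunday
2244: Monday (leap)
2244 begins on a Monday and is a leap year.

2244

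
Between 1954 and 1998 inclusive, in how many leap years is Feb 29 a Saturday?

2

Leap years in 1954–1998: 11 of them.
Feb 29 weekday advances by 5 (mod 7) from one leap year to the next four years later (or differs when a century non-leap intervenes).
Leap-day weekdays: 1956:Wed 1960:Mon 1964:Sat✓ 1968:Thu 1972:Tue 1976:Sun 1980:Fri 1984:Wed 1988:Mon 1992:Sat✓ 1996:Thu
Saturday: 1964, 1992 → 2.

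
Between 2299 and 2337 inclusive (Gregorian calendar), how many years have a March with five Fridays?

18

March has 31 days; it has five Fridays when Friday falls among the first (month-length − 28) days — i.e. when March 1 is one of Friday/Thursday/Wednesday.
March 1 by year: 2299:Wed✓ 2300:Thu✓ 2301:Fri✓ 2302:Sat 2303:Sun 2304:Tue 2305:Wed✓ 2306:Thu✓ 2307:Fri✓ 2308:Sun 2309:Mon 2310:Tue 2311:Wed✓ 2312:Fri✓ 2313:Sat …(9 more)… 2323:Thu✓ 2324:Sat 2325:Sun 2326:Mon 2327:Tue 2328:Thu✓ 2329:Fri✓ 2330:Sat 2331:Sun 2332:Tue 2333:Wed✓ 2334:Thu✓ 2335:Fri✓ 2336:Sun 2337:Mon
Years with five Fridays: 2299, 2300, 2301, 2305, 2306, 2307, 2311, 2312, 2316, 2317, 2318, 2322, 2323, 2328, 2329, 2333, 2334, 2335 → 18.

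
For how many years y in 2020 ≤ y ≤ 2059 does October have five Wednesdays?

October has 31 days; it has five Wednesdays when Wednesday falls among the first (month-length − 28) days — i.e. when October 1 is one of Wednesday/Tuesday/Monday.
October 1 by year: 2020:Thu 2021:Fri 2022:Sat 2023:Sun 2024:Tue✓ 2025:Wed✓ 2026:Thu 2027:Fri 2028:Sun 2029:Mon✓ 2030:Tue✓ 2031:Wed✓ 2032:Fri 2033:Sat 2034:Sun …(10 more)… 2045:Sun 2046:Mon✓ 2047:Tue✓ 2048:Thu 2049:Fri 2050:Sat 2051:Sun 2052:Tue✓ 2053:Wed✓ 2054:Thu 2055:Fri 2056:Sun 2057:Mon✓ 2058:Tue✓ 2059:Wed✓
Years with five Wednesdays: 2024, 2025, 2029, 2030, 2031, 2035, 2036, 2040, 2041, 2042, 2046, 2047, 2052, 2053, 2057, 2058, 2059 → 17.

17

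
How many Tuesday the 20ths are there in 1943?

2

Check the 20th of each month of 1943: Jan 20: Wed, Feb 20: Sat, Mar 20: Sat, Apr 20: Tue, May 20: Thu, Jun 20: Sun, Jul 20: Tue, Aug 20: Fri, Sep 20: Mon, Oct 20: Wed, Nov 20: Sat, Dec 20: Mon.
Tuesday occurs in April, July — 2 months.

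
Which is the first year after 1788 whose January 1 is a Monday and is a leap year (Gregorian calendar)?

Jan 1 advances by 2 weekdays after a leap year and by 1 after a common year.
1788: Jan 1 is Tuesday (leap).
1789: Thursday
1790: Friday
1791: Saturday
1792: Sunday (leap)
1793: Tuesday
1794: Wednesday
1795: Thursday
1796: Friday (leap)
1797: Sunday
1798: Monday
1799: Tuesday
1800: Wednesday
1801: Thursday
1802: Friday
1803: Saturday
1804: Sunday (leap)
1805: Tuesday
1806: Wednesday
1807: Thursday
1808: Friday (leap)
1809: Sunday
1810: Monday
1811: Tuesday
1812: Wednesday (leap)
1813: Friday
1814: Saturday
1815: Sunday
1816: Monday (leap)
1816 begins on a Monday and is a leap year.

1816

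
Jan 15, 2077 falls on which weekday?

Friday

January 1, 2077 is a Friday.
January 15 is day 15 of the year, i.e. 14 days after Jan 1.
14 mod 7 = 0, so advance 0 weekdays from Friday: Friday.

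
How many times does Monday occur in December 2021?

December 2021 has 31 days and begins on Wednesday.
The first Monday is December 6.
Mondays fall on 6, 13, 20, 27 — that's 4.

4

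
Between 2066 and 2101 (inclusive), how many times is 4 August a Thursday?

6

Track 4 August's weekday year by year (advancing +1, or +2 across a Feb 29):
  2066: Wed  2067: Thu (+1) ✓  2068: Sat (+2)  2069: Sun (+1)  2070: Mon (+1)
  2071: Tue (+1)  2072: Thu (+2) ✓  2073: Fri (+1)  2074: Sat (+1)  2075: Sun (+1)
  2076: Tue (+2)  2077: Wed (+1)  2078: Thu (+1) ✓  2079: Fri (+1)  … (8 more years) …
  2088: Wed (+2)  2089: Thu (+1) ✓  2090: Fri (+1)  2091: Sat (+1)  2092: Mon (+2)
  2093: Tue (+1)  2094: Wed (+1)  2095: Thu (+1) ✓  2096: Sat (+2)  2097: Sun (+1)
  2098: Mon (+1)  2099: Tue (+1)  2100: Wed (+1)  2101: Thu (+1) ✓
Thursday years: 2067, 2072, 2078, 2089, 2095, 2101 — 6 in total.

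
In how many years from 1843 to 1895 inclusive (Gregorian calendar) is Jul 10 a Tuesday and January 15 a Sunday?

Check each year's weekday for Jul 10 and January 15:
  1843: Mon/Sun  1844: Wed/Mon  1845: Thu/Wed  1846: Fri/Thu  1847: Sat/Fri  1848: Mon/Sat  1849: Tue/Mon  1850: Wed/Tue  1851: Thu/Wed  1852: Sat/Thu  1853: Sun/Sat  1854: Mon/Sun  1855: Tue/Mon  1856: Thu/Tue  …(25 more)…  1882: Mon/Sun  1883: Tue/Mon  1884: Thu/Tue  1885: Fri/Thu  1886: Sat/Fri  1887: Sun/Sat  1888: Tue/Sun ✓  1889: Wed/Tue  1890: Thu/Wed  1891: Fri/Thu  1892: Sun/Fri  1893: Mon/Sun  1894: Tue/Mon  1895: Wed/Tue
Both conditions hold in: 1860, 1888 — 2.

2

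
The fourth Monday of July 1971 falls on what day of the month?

26

July 1, 1971 is a Thursday, so the first Monday is the 5th.
The fourth Monday is 5 + 21 = 26.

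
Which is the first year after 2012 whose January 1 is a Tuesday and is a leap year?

2036

Jan 1 advances by 2 weekdays after a leap year and by 1 after a common year.
2012: Jan 1 is Sunday (leap).
2013: Tuesday
2014: Wednesday
2015: Thursday
2016: Friday (leap)
2017: Sunday
2018: Monday
2019: Tuesday
2020: Wednesday (leap)
2021: Friday
2022: Saturday
2023: Sunday
2024: Monday (leap)
2025: Wednesday
2026: Thursday
2027: Friday
2028: Saturday (leap)
2029: Monday
2030: Tuesday
2031: Wednesday
2032: Thursday (leap)
2033: Saturday
2034: Sunday
2035: Monday
2036: Tuesday (leap)
2036 begins on a Tuesday and is a leap year.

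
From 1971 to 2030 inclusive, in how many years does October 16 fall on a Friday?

Track October 16's weekday year by year (advancing +1, or +2 across a Feb 29):
  1971: Sat  1972: Mon (+2)  1973: Tue (+1)  1974: Wed (+1)  1975: Thu (+1)
  1976: Sat (+2)  1977: Sun (+1)  1978: Mon (+1)  1979: Tue (+1)  1980: Thu (+2)
  1981: Fri (+1) ✓  1982: Sat (+1)  1983: Sun (+1)  1984: Tue (+2)  … (32 more years) …
  2017: Mon (+1)  2018: Tue (+1)  2019: Wed (+1)  2020: Fri (+2) ✓  2021: Sat (+1)
  2022: Sun (+1)  2023: Mon (+1)  2024: Wed (+2)  2025: Thu (+1)  2026: Fri (+1) ✓
  2027: Sat (+1)  2028: Mon (+2)  2029: Tue (+1)  2030: Wed (+1)
Friday years: 1981, 1987, 1992, 1998, 2009, 2015, 2020, 2026 — 8 in total.

8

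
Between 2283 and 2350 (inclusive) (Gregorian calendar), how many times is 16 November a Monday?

10

Track 16 November's weekday year by year (advancing +1, or +2 across a Feb 29):
  2283: Fri  2284: Sun (+2)  2285: Mon (+1) ✓  2286: Tue (+1)  2287: Wed (+1)
  2288: Fri (+2)  2289: Sat (+1)  2290: Sun (+1)  2291: Mon (+1) ✓  2292: Wed (+2)
  2293: Thu (+1)  2294: Fri (+1)  2295: Sat (+1)  2296: Mon (+2) ✓  … (40 more years) …
  2337: Tue (+1)  2338: Wed (+1)  2339: Thu (+1)  2340: Sat (+2)  2341: Sun (+1)
  2342: Mon (+1) ✓  2343: Tue (+1)  2344: Thu (+2)  2345: Fri (+1)  2346: Sat (+1)
  2347: Sun (+1)  2348: Tue (+2)  2349: Wed (+1)  2350: Thu (+1)
Monday years: 2285, 2291, 2296, 2303, 2308, 2314, 2325, 2331, 2336, 2342 — 10 in total.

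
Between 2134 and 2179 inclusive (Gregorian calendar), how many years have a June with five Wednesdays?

14

June has 30 days; it has five Wednesdays when Wednesday falls among the first (month-length − 28) days — i.e. when June 1 is one of Wednesday/Tuesday.
June 1 by year: 2134:Tue✓ 2135:Wed✓ 2136:Fri 2137:Sat 2138:Sun 2139:Mon 2140:Wed✓ 2141:Thu 2142:Fri 2143:Sat 2144:Mon 2145:Tue✓ 2146:Wed✓ 2147:Thu 2148:Sat …(16 more)… 2165:Sat 2166:Sun 2167:Mon 2168:Wed✓ 2169:Thu 2170:Fri 2171:Sat 2172:Mon 2173:Tue✓ 2174:Wed✓ 2175:Thu 2176:Sat 2177:Sun 2178:Mon 2179:Tue✓
Years with five Wednesdays: 2134, 2135, 2140, 2145, 2146, 2151, 2156, 2157, 2162, 2163, 2168, 2173, 2174, 2179 → 14.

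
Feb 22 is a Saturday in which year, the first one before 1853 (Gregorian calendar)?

1851

From one year to the next, a fixed date's weekday advances by 1, or by 2 when a Feb 29 lies between the two dates.
1853: February 22 is Tuesday.
1852: Sunday (−2)
1851: Saturday (−1)
Feb 22 falls on a Saturday in 1851.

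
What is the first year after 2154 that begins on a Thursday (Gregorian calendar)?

Jan 1 advances by 2 weekdays after a leap year and by 1 after a common year.
2154: Jan 1 is Tuesday.
2155: Wednesday
2156: Thursday (leap)
2156 begins on a Thursday

2156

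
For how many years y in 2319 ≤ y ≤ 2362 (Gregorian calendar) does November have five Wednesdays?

November has 30 days; it has five Wednesdays when Wednesday falls among the first (month-length − 28) days — i.e. when November 1 is one of Wednesday/Tuesday.
November 1 by year: 2319:Sat 2320:Mon 2321:Tue✓ 2322:Wed✓ 2323:Thu 2324:Sat 2325:Sun 2326:Mon 2327:Tue✓ 2328:Thu 2329:Fri 2330:Sat 2331:Sun 2332:Tue✓ 2333:Wed✓ …(14 more)… 2348:Mon 2349:Tue✓ 2350:Wed✓ 2351:Thu 2352:Sat 2353:Sun 2354:Mon 2355:Tue✓ 2356:Thu 2357:Fri 2358:Sat 2359:Sun 2360:Tue✓ 2361:Wed✓ 2362:Thu
Years with five Wednesdays: 2321, 2322, 2327, 2332, 2333, 2338, 2339, 2344, 2349, 2350, 2355, 2360, 2361 → 13.

13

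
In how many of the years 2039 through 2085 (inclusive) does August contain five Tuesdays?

20

August has 31 days; it has five Tuesdays when Tuesday falls among the first (month-length − 28) days — i.e. when August 1 is one of Tuesday/Monday/Sunday.
August 1 by year: 2039:Mon✓ 2040:Wed 2041:Thu 2042:Fri 2043:Sat 2044:Mon✓ 2045:Tue✓ 2046:Wed 2047:Thu 2048:Sat 2049:Sun✓ 2050:Mon✓ 2051:Tue✓ 2052:Thu 2053:Fri …(17 more)… 2071:Sat 2072:Mon✓ 2073:Tue✓ 2074:Wed 2075:Thu 2076:Sat 2077:Sun✓ 2078:Mon✓ 2079:Tue✓ 2080:Thu 2081:Fri 2082:Sat 2083:Sun✓ 2084:Tue✓ 2085:Wed
Years with five Tuesdays: 2039, 2044, 2045, 2049, 2050, 2051, 2055, 2056, 2060, 2061, 2062, 2066, 2067, 2072, 2073, 2077, 2078, 2079, 2083, 2084 → 20.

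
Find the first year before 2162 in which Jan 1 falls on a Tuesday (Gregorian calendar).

Jan 1 advances by 2 weekdays after a leap year and by 1 after a common year.
2162: Jan 1 is Friday.
2161: Thursday
2160: Tuesday (leap)
2160 begins on a Tuesday

2160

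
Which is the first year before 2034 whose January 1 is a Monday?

Jan 1 advances by 2 weekdays after a leap year and by 1 after a common year.
2034: Jan 1 is Sunday.
2033: Saturday
2032: Thursday (leap)
2031: Wednesday
2030: Tuesday
2029: Monday
2029 begins on a Monday

2029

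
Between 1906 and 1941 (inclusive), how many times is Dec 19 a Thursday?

6

Track Dec 19's weekday year by year (advancing +1, or +2 across a Feb 29):
  1906: Wed  1907: Thu (+1) ✓  1908: Sat (+2)  1909: Sun (+1)  1910: Mon (+1)
  1911: Tue (+1)  1912: Thu (+2) ✓  1913: Fri (+1)  1914: Sat (+1)  1915: Sun (+1)
  1916: Tue (+2)  1917: Wed (+1)  1918: Thu (+1) ✓  1919: Fri (+1)  … (8 more years) …
  1928: Wed (+2)  1929: Thu (+1) ✓  1930: Fri (+1)  1931: Sat (+1)  1932: Mon (+2)
  1933: Tue (+1)  1934: Wed (+1)  1935: Thu (+1) ✓  1936: Sat (+2)  1937: Sun (+1)
  1938: Mon (+1)  1939: Tue (+1)  1940: Thu (+2) ✓  1941: Fri (+1)
Thursday years: 1907, 1912, 1918, 1929, 1935, 1940 — 6 in total.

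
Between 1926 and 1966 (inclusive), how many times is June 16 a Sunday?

6

Track June 16's weekday year by year (advancing +1, or +2 across a Feb 29):
  1926: Wed  1927: Thu (+1)  1928: Sat (+2)  1929: Sun (+1) ✓  1930: Mon (+1)
  1931: Tue (+1)  1932: Thu (+2)  1933: Fri (+1)  1934: Sat (+1)  1935: Sun (+1) ✓
  1936: Tue (+2)  1937: Wed (+1)  1938: Thu (+1)  1939: Fri (+1)  … (13 more years) …
  1953: Tue (+1)  1954: Wed (+1)  1955: Thu (+1)  1956: Sat (+2)  1957: Sun (+1) ✓
  1958: Mon (+1)  1959: Tue (+1)  1960: Thu (+2)  1961: Fri (+1)  1962: Sat (+1)
  1963: Sun (+1) ✓  1964: Tue (+2)  1965: Wed (+1)  1966: Thu (+1)
Sunday years: 1929, 1935, 1940, 1946, 1957, 1963 — 6 in total.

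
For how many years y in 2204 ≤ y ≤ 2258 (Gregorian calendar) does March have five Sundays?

24

March has 31 days; it has five Sundays when Sunday falls among the first (month-length − 28) days — i.e. when March 1 is one of Sunday/Saturday/Friday.
March 1 by year: 2204:Thu 2205:Fri✓ 2206:Sat✓ 2207:Sun✓ 2208:Tue 2209:Wed 2210:Thu 2211:Fri✓ 2212:Sun✓ 2213:Mon 2214:Tue 2215:Wed 2216:Fri✓ 2217:Sat✓ 2218:Sun✓ …(25 more)… 2244:Fri✓ 2245:Sat✓ 2246:Sun✓ 2247:Mon 2248:Wed 2249:Thu 2250:Fri✓ 2251:Sat✓ 2252:Mon 2253:Tue 2254:Wed 2255:Thu 2256:Sat✓ 2257:Sun✓ 2258:Mon
Years with five Sundays: 2205, 2206, 2207, 2211, 2212, 2216, 2217, 2218, 2222, 2223, 2228, 2229, 2233, 2234, 2235, 2239, 2240, 2244, 2245, 2246, 2250, 2251, 2256, 2257 → 24.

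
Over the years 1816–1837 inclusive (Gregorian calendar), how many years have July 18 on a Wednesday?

3

Track July 18's weekday year by year (advancing +1, or +2 across a Feb 29):
  1816: Thu  1817: Fri (+1)  1818: Sat (+1)  1819: Sun (+1)  1820: Tue (+2)
  1821: Wed (+1) ✓  1822: Thu (+1)  1823: Fri (+1)  1824: Sun (+2)  1825: Mon (+1)
  1826: Tue (+1)  1827: Wed (+1) ✓  1828: Fri (+2)  1829: Sat (+1)  1830: Sun (+1)
  1831: Mon (+1)  1832: Wed (+2) ✓  1833: Thu (+1)  1834: Fri (+1)  1835: Sat (+1)
  1836: Mon (+2)  1837: Tue (+1)
Wednesday years: 1821, 1827, 1832 — 3 in total.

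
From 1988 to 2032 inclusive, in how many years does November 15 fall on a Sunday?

6

Track November 15's weekday year by year (advancing +1, or +2 across a Feb 29):
  1988: Tue  1989: Wed (+1)  1990: Thu (+1)  1991: Fri (+1)  1992: Sun (+2) ✓
  1993: Mon (+1)  1994: Tue (+1)  1995: Wed (+1)  1996: Fri (+2)  1997: Sat (+1)
  1998: Sun (+1) ✓  1999: Mon (+1)  2000: Wed (+2)  2001: Thu (+1)  … (17 more years) …
  2019: Fri (+1)  2020: Sun (+2) ✓  2021: Mon (+1)  2022: Tue (+1)  2023: Wed (+1)
  2024: Fri (+2)  2025: Sat (+1)  2026: Sun (+1) ✓  2027: Mon (+1)  2028: Wed (+2)
  2029: Thu (+1)  2030: Fri (+1)  2031: Sat (+1)  2032: Mon (+2)
Sunday years: 1992, 1998, 2009, 2015, 2020, 2026 — 6 in total.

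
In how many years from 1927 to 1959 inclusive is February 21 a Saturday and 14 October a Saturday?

Check each year's weekday for February 21 and 14 October:
  1927: Mon/Fri  1928: Tue/Sun  1929: Thu/Mon  1930: Fri/Tue  1931: Sat/Wed  1932: Sun/Fri  1933: Tue/Sat  1934: Wed/Sun  1935: Thu/Mon  1936: Fri/Wed  1937: Sun/Thu  1938: Mon/Fri  1939: Tue/Sat  1940: Wed/Mon  …(5 more)…  1946: Thu/Mon  1947: Fri/Tue  1948: Sat/Thu  1949: Mon/Fri  1950: Tue/Sat  1951: Wed/Sun  1952: Thu/Tue  1953: Sat/Wed  1954: Sun/Thu  1955: Mon/Fri  1956: Tue/Sun  1957: Thu/Mon  1958: Fri/Tue  1959: Sat/Wed
Both conditions hold in: no year — 0.

0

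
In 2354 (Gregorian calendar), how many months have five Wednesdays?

A month of length L has five Wednesdays iff its first Wednesday is on day ≤ L−28 (so day 1–3 in a 31-day month, 1–2 in a 30-day month, day 1 in a leap February).
Checking each month of 2354: Jan starts Fri (31d); Feb starts Mon (28d); Mar starts Mon (31d) ✓; Apr starts Thu (30d); May starts Sat (31d); Jun starts Tue (30d) ✓; Jul starts Thu (31d); Aug starts Sun (31d); Sep starts Wed (30d) ✓; Oct starts Fri (31d); Nov starts Mon (30d); Dec starts Wed (31d) ✓.
Five-Wednesday months: March, June, September, December → 4.

4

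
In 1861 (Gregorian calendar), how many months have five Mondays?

A month of length L has five Mondays iff its first Monday is on day ≤ L−28 (so day 1–3 in a 31-day month, 1–2 in a 30-day month, day 1 in a leap February).
Checking each month of 1861: Jan starts Tue (31d); Feb starts Fri (28d); Mar starts Fri (31d); Apr starts Mon (30d) ✓; May starts Wed (31d); Jun starts Sat (30d); Jul starts Mon (31d) ✓; Aug starts Thu (31d); Sep starts Sun (30d) ✓; Oct starts Tue (31d); Nov starts Fri (30d); Dec starts Sun (31d) ✓.
Five-Monday months: April, July, September, December → 4.

4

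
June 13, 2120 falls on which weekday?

January 1, 2120 is a Monday.
June 13 is day 165 of the year, i.e. 164 days after Jan 1.
164 mod 7 = 3, so advance 3 weekdays from Monday: Thursday.

Thursday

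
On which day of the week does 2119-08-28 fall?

Monday

January 1, 2119 is a Sunday.
August 28 is day 240 of the year, i.e. 239 days after Jan 1.
239 mod 7 = 1, so advance 1 weekday from Sunday: Monday.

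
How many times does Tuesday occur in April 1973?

April 1973 has 30 days and begins on Sunday.
The first Tuesday is April 3.
Tuesdays fall on 3, 10, 17, 24 — that's 4.

4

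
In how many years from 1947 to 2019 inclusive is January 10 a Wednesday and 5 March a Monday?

Check each year's weekday for January 10 and 5 March:
  1947: Fri/Wed  1948: Sat/Fri  1949: Mon/Sat  1950: Tue/Sun  1951: Wed/Mon ✓  1952: Thu/Wed  1953: Sat/Thu  1954: Sun/Fri  1955: Mon/Sat  1956: Tue/Mon  1957: Thu/Tue  1958: Fri/Wed  1959: Sat/Thu  1960: Sun/Sat  …(45 more)…  2006: Tue/Sun  2007: Wed/Mon ✓  2008: Thu/Wed  2009: Sat/Thu  2010: Sun/Fri  2011: Mon/Sat  2012: Tue/Mon  2013: Thu/Tue  2014: Fri/Wed  2015: Sat/Thu  2016: Sun/Sat  2017: Tue/Sun  2018: Wed/Mon ✓  2019: Thu/Tue
Both conditions hold in: 1951, 1962, 1973, 1979, 1990, 2001, 2007, 2018 — 8.

8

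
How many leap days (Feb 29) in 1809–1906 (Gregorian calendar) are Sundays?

Leap years in 1809–1906: 23 of them.
Feb 29 weekday advances by 5 (mod 7) from one leap year to the next four years later (or differs when a century non-leap intervenes).
Leap-day weekdays: 1812:Sat 1816:Thu 1820:Tue 1824:Sun✓ 1828:Fri 1832:Wed 1836:Mon 1840:Sat 1844:Thu 1848:Tue 1852:Sun✓ 1856:Fri 1860:Wed 1864:Mon 1868:Sat 1872:Thu 1876:Tue 1880:Sun✓ 1884:Fri 1888:Wed 1892:Mon 1896:Sat 1904:Mon
Sunday: 1824, 1852, 1880 → 3.

3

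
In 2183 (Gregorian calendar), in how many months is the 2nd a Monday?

Check the 2nd of each month of 2183: Jan 2: Thu, Feb 2: Sun, Mar 2: Sun, Apr 2: Wed, May 2: Fri, Jun 2: Mon, Jul 2: Wed, Aug 2: Sat, Sep 2: Tue, Oct 2: Thu, Nov 2: Sun, Dec 2: Tue.
Monday occurs in June — 1 month.

1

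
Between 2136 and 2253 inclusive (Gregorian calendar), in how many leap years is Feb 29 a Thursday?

4

Leap years in 2136–2253: 29 of them.
Feb 29 weekday advances by 5 (mod 7) from one leap year to the next four years later (or differs when a century non-leap intervenes).
Leap-day weekdays: 2136:Wed 2140:Mon 2144:Sat 2148:Thu✓ 2152:Tue 2156:Sun 2160:Fri 2164:Wed 2168:Mon 2172:Sat 2176:Thu✓ 2180:Tue 2184:Sun …(3 more)… 2204:Wed 2208:Mon 2212:Sat 2216:Thu✓ 2220:Tue 2224:Sun 2228:Fri 2232:Wed 2236:Mon 2240:Sat 2244:Thu✓ 2248:Tue 2252:Sun
Thursday: 2148, 2176, 2216, 2244 → 4.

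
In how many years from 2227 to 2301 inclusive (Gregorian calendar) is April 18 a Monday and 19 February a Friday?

Check each year's weekday for April 18 and 19 February:
  2227: Wed/Mon  2228: Fri/Tue  2229: Sat/Thu  2230: Sun/Fri  2231: Mon/Sat  2232: Wed/Sun  2233: Thu/Tue  2234: Fri/Wed  2235: Sat/Thu  2236: Mon/Fri ✓  2237: Tue/Sun  2238: Wed/Mon  2239: Thu/Tue  2240: Sat/Wed  …(47 more)…  2288: Wed/Sun  2289: Thu/Tue  2290: Fri/Wed  2291: Sat/Thu  2292: Mon/Fri ✓  2293: Tue/Sun  2294: Wed/Mon  2295: Thu/Tue  2296: Sat/Wed  2297: Sun/Fri  2298: Mon/Sat  2299: Tue/Sun  2300: Wed/Mon  2301: Thu/Tue
Both conditions hold in: 2236, 2264, 2292 — 3.

3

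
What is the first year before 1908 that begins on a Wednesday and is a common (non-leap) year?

1902

Jan 1 advances by 2 weekdays after a leap year and by 1 after a common year.
1908: Jan 1 is Wednesday (leap).
1907: Tuesday
1906: Monday
1905: Sunday
1904: Friday (leap)
1903: Thursday
1902: Wednesday
1902 begins on a Wednesday and is a common year.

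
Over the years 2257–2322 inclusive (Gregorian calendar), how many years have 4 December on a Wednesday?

10

Track 4 December's weekday year by year (advancing +1, or +2 across a Feb 29):
  2257: Fri  2258: Sat (+1)  2259: Sun (+1)  2260: Tue (+2)  2261: Wed (+1) ✓
  2262: Thu (+1)  2263: Fri (+1)  2264: Sun (+2)  2265: Mon (+1)  2266: Tue (+1)
  2267: Wed (+1) ✓  2268: Fri (+2)  2269: Sat (+1)  2270: Sun (+1)  … (38 more years) …
  2309: Sat (+1)  2310: Sun (+1)  2311: Mon (+1)  2312: Wed (+2) ✓  2313: Thu (+1)
  2314: Fri (+1)  2315: Sat (+1)  2316: Mon (+2)  2317: Tue (+1)  2318: Wed (+1) ✓
  2319: Thu (+1)  2320: Sat (+2)  2321: Sun (+1)  2322: Mon (+1)
Wednesday years: 2261, 2267, 2272, 2278, 2289, 2295, 2301, 2307, 2312, 2318 — 10 in total.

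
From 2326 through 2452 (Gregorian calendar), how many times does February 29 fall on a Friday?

4

Leap years in 2326–2452: 32 of them.
Feb 29 weekday advances by 5 (mod 7) from one leap year to the next four years later (or differs when a century non-leap intervenes).
Leap-day weekdays: 2328:Wed 2332:Mon 2336:Sat 2340:Thu 2344:Tue 2348:Sun 2352:Fri✓ 2356:Wed 2360:Mon 2364:Sat 2368:Thu 2372:Tue 2376:Sun …(6 more)… 2404:Sun 2408:Fri✓ 2412:Wed 2416:Mon 2420:Sat 2424:Thu 2428:Tue 2432:Sun 2436:Fri✓ 2440:Wed 2444:Mon 2448:Sat 2452:Thu
Friday: 2352, 2380, 2408, 2436 → 4.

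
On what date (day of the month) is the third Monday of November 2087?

November 1, 2087 is a Saturday, so the first Monday is the 3rd.
The third Monday is 3 + 14 = 17.

17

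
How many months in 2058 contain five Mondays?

4

A month of length L has five Mondays iff its first Monday is on day ≤ L−28 (so day 1–3 in a 31-day month, 1–2 in a 30-day month, day 1 in a leap February).
Checking each month of 2058: Jan starts Tue (31d); Feb starts Fri (28d); Mar starts Fri (31d); Apr starts Mon (30d) ✓; May starts Wed (31d); Jun starts Sat (30d); Jul starts Mon (31d) ✓; Aug starts Thu (31d); Sep starts Sun (30d) ✓; Oct starts Tue (31d); Nov starts Fri (30d); Dec starts Sun (31d) ✓.
Five-Monday months: April, July, September, December → 4.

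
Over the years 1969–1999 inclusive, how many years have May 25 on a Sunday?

5

Track May 25's weekday year by year (advancing +1, or +2 across a Feb 29):
  1969: Sun ✓  1970: Mon (+1)  1971: Tue (+1)  1972: Thu (+2)  1973: Fri (+1)
  1974: Sat (+1)  1975: Sun (+1) ✓  1976: Tue (+2)  1977: Wed (+1)  1978: Thu (+1)
  1979: Fri (+1)  1980: Sun (+2) ✓  1981: Mon (+1)  1982: Tue (+1)  … (3 more years) …
  1986: Sun (+1) ✓  1987: Mon (+1)  1988: Wed (+2)  1989: Thu (+1)  1990: Fri (+1)
  1991: Sat (+1)  1992: Mon (+2)  1993: Tue (+1)  1994: Wed (+1)  1995: Thu (+1)
  1996: Sat (+2)  1997: Sun (+1) ✓  1998: Mon (+1)  1999: Tue (+1)
Sunday years: 1969, 1975, 1980, 1986, 1997 — 5 in total.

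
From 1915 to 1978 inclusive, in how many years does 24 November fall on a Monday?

Track 24 November's weekday year by year (advancing +1, or +2 across a Feb 29):
  1915: Wed  1916: Fri (+2)  1917: Sat (+1)  1918: Sun (+1)  1919: Mon (+1) ✓
  1920: Wed (+2)  1921: Thu (+1)  1922: Fri (+1)  1923: Sat (+1)  1924: Mon (+2) ✓
  1925: Tue (+1)  1926: Wed (+1)  1927: Thu (+1)  1928: Sat (+2)  … (36 more years) …
  1965: Wed (+1)  1966: Thu (+1)  1967: Fri (+1)  1968: Sun (+2)  1969: Mon (+1) ✓
  1970: Tue (+1)  1971: Wed (+1)  1972: Fri (+2)  1973: Sat (+1)  1974: Sun (+1)
  1975: Mon (+1) ✓  1976: Wed (+2)  1977: Thu (+1)  1978: Fri (+1)
Monday years: 1919, 1924, 1930, 1941, 1947, 1952, 1958, 1969, 1975 — 9 in total.

9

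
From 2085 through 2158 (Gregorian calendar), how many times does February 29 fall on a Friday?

3

Leap years in 2085–2158: 17 of them.
Feb 29 weekday advances by 5 (mod 7) from one leap year to the next four years later (or differs when a century non-leap intervenes).
Leap-day weekdays: 2088:Sun 2092:Fri✓ 2096:Wed 2104:Fri✓ 2108:Wed 2112:Mon 2116:Sat 2120:Thu 2124:Tue 2128:Sun 2132:Fri✓ 2136:Wed 2140:Mon 2144:Sat 2148:Thu 2152:Tue 2156:Sun
Friday: 2092, 2104, 2132 → 3.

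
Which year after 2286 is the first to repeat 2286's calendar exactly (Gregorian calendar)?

Two years share a calendar iff Jan 1 falls on the same weekday and both are leap or both are common. 2286: Jan 1 is Friday, common year.
2287: Jan 1 Saturday, common
2288: Jan 1 Sunday, leap
2289: Jan 1 Tuesday, common
2290: Jan 1 Wednesday, common
2291: Jan 1 Thursday, common
2292: Jan 1 Friday, leap
2293: Jan 1 Sunday, common
2294: Jan 1 Monday, common
2295: Jan 1 Tuesday, common
2296: Jan 1 Wednesday, leap
2297: Jan 1 Friday, common
2297 matches on both conditions.

2297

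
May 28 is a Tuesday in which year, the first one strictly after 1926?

1929

From one year to the next, a fixed date's weekday advances by 1, or by 2 when a Feb 29 lies between the two dates.
1926: May 28 is Friday.
1927: Saturday (+1)
1928: Monday (+2)
1929: Tuesday (+1)
May 28 falls on a Tuesday in 1929.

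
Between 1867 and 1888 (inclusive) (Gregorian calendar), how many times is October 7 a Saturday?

Track October 7's weekday year by year (advancing +1, or +2 across a Feb 29):
  1867: Mon  1868: Wed (+2)  1869: Thu (+1)  1870: Fri (+1)  1871: Sat (+1) ✓
  1872: Mon (+2)  1873: Tue (+1)  1874: Wed (+1)  1875: Thu (+1)  1876: Sat (+2) ✓
  1877: Sun (+1)  1878: Mon (+1)  1879: Tue (+1)  1880: Thu (+2)  1881: Fri (+1)
  1882: Sat (+1) ✓  1883: Sun (+1)  1884: Tue (+2)  1885: Wed (+1)  1886: Thu (+1)
  1887: Fri (+1)  1888: Sun (+2)
Saturday years: 1871, 1876, 1882 — 3 in total.

3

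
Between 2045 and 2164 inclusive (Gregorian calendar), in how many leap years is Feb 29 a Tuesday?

Leap years in 2045–2164: 29 of them.
Feb 29 weekday advances by 5 (mod 7) from one leap year to the next four years later (or differs when a century non-leap intervenes).
Leap-day weekdays: 2048:Sat 2052:Thu 2056:Tue✓ 2060:Sun 2064:Fri 2068:Wed 2072:Mon 2076:Sat 2080:Thu 2084:Tue✓ 2088:Sun 2092:Fri 2096:Wed …(3 more)… 2116:Sat 2120:Thu 2124:Tue✓ 2128:Sun 2132:Fri 2136:Wed 2140:Mon 2144:Sat 2148:Thu 2152:Tue✓ 2156:Sun 2160:Fri 2164:Wed
Tuesday: 2056, 2084, 2124, 2152 → 4.

4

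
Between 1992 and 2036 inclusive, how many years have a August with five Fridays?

August has 31 days; it has five Fridays when Friday falls among the first (month-length − 28) days — i.e. when August 1 is one of Friday/Thursday/Wednesday.
August 1 by year: 1992:Sat 1993:Sun 1994:Mon 1995:Tue 1996:Thu✓ 1997:Fri✓ 1998:Sat 1999:Sun 2000:Tue 2001:Wed✓ 2002:Thu✓ 2003:Fri✓ 2004:Sun 2005:Mon 2006:Tue …(15 more)… 2022:Mon 2023:Tue 2024:Thu✓ 2025:Fri✓ 2026:Sat 2027:Sun 2028:Tue 2029:Wed✓ 2030:Thu✓ 2031:Fri✓ 2032:Sun 2033:Mon 2034:Tue 2035:Wed✓ 2036:Fri✓
Years with five Fridays: 1996, 1997, 2001, 2002, 2003, 2007, 2008, 2012, 2013, 2014, 2018, 2019, 2024, 2025, 2029, 2030, 2031, 2035, 2036 → 19.

19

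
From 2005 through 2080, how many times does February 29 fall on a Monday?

Leap years in 2005–2080: 19 of them.
Feb 29 weekday advances by 5 (mod 7) from one leap year to the next four years later (or differs when a century non-leap intervenes).
Leap-day weekdays: 2008:Fri 2012:Wed 2016:Mon✓ 2020:Sat 2024:Thu 2028:Tue 2032:Sun 2036:Fri 2040:Wed 2044:Mon✓ 2048:Sat 2052:Thu 2056:Tue 2060:Sun 2064:Fri 2068:Wed 2072:Mon✓ 2076:Sat 2080:Thu
Monday: 2016, 2044, 2072 → 3.

3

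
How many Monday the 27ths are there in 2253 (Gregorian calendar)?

Check the 27th of each month of 2253: Jan 27: Thu, Feb 27: Sun, Mar 27: Sun, Apr 27: Wed, May 27: Fri, Jun 27: Mon, Jul 27: Wed, Aug 27: Sat, Sep 27: Tue, Oct 27: Thu, Nov 27: Sun, Dec 27: Tue.
Monday occurs in June — 1 month.

1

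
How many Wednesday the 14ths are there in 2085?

Check the 14th of each month of 2085: Jan 14: Sun, Feb 14: Wed, Mar 14: Wed, Apr 14: Sat, May 14: Mon, Jun 14: Thu, Jul 14: Sat, Aug 14: Tue, Sep 14: Fri, Oct 14: Sun, Nov 14: Wed, Dec 14: Fri.
Wednesday occurs in February, March, November — 3 months.

3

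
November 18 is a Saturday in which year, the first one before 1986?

1978

From one year to the next, a fixed date's weekday advances by 1, or by 2 when a Feb 29 lies between the two dates.
1986: November 18 is Tuesday.
1985: Monday (−1)
1984: Sunday (−1)
1983: Friday (−2)
1982: Thursday (−1)
1981: Wednesday (−1)
1980: Tuesday (−1)
1979: Sunday (−2)
1978: Saturday (−1)
November 18 falls on a Saturday in 1978.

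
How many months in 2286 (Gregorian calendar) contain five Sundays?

4

A month of length L has five Sundays iff its first Sunday is on day ≤ L−28 (so day 1–3 in a 31-day month, 1–2 in a 30-day month, day 1 in a leap February).
Checking each month of 2286: Jan starts Fri (31d) ✓; Feb starts Mon (28d); Mar starts Mon (31d); Apr starts Thu (30d); May starts Sat (31d) ✓; Jun starts Tue (30d); Jul starts Thu (31d); Aug starts Sun (31d) ✓; Sep starts Wed (30d); Oct starts Fri (31d) ✓; Nov starts Mon (30d); Dec starts Wed (31d).
Five-Sunday months: January, May, August, October → 4.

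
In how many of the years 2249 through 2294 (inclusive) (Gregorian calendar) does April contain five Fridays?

April has 30 days; it has five Fridays when Friday falls among the first (month-length − 28) days — i.e. when April 1 is one of Friday/Thursday.
April 1 by year: 2249:Sun 2250:Mon 2251:Tue 2252:Thu✓ 2253:Fri✓ 2254:Sat 2255:Sun 2256:Tue 2257:Wed 2258:Thu✓ 2259:Fri✓ 2260:Sun 2261:Mon 2262:Tue 2263:Wed …(16 more)… 2280:Thu✓ 2281:Fri✓ 2282:Sat 2283:Sun 2284:Tue 2285:Wed 2286:Thu✓ 2287:Fri✓ 2288:Sun 2289:Mon 2290:Tue 2291:Wed 2292:Fri✓ 2293:Sat 2294:Sun
Years with five Fridays: 2252, 2253, 2258, 2259, 2264, 2269, 2270, 2275, 2280, 2281, 2286, 2287, 2292 → 13.

13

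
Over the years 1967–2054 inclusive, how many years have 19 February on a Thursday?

Track 19 February's weekday year by year (advancing +1, or +2 across a Feb 29):
  1967: Sun  1968: Mon (+1)  1969: Wed (+2)  1970: Thu (+1) ✓  1971: Fri (+1)
  1972: Sat (+1)  1973: Mon (+2)  1974: Tue (+1)  1975: Wed (+1)  1976: Thu (+1) ✓
  1977: Sat (+2)  1978: Sun (+1)  1979: Mon (+1)  1980: Tue (+1)  … (60 more years) …
  2041: Tue (+2)  2042: Wed (+1)  2043: Thu (+1) ✓  2044: Fri (+1)  2045: Sun (+2)
  2046: Mon (+1)  2047: Tue (+1)  2048: Wed (+1)  2049: Fri (+2)  2050: Sat (+1)
  2051: Sun (+1)  2052: Mon (+1)  2053: Wed (+2)  2054: Thu (+1) ✓
Thursday years: 1970, 1976, 1981, 1987, 1998, 2004, 2009, 2015, 2026, 2032, 2037, 2043, 2054 — 13 in total.

13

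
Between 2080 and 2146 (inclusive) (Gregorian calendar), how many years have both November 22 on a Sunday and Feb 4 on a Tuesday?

Check each year's weekday for November 22 and Feb 4:
  2080: Fri/Sun  2081: Sat/Tue  2082: Sun/Wed  2083: Mon/Thu  2084: Wed/Fri  2085: Thu/Sun  2086: Fri/Mon  2087: Sat/Tue  2088: Mon/Wed  2089: Tue/Fri  2090: Wed/Sat  2091: Thu/Sun  2092: Sat/Mon  2093: Sun/Wed  …(39 more)…  2133: Sun/Wed  2134: Mon/Thu  2135: Tue/Fri  2136: Thu/Sat  2137: Fri/Mon  2138: Sat/Tue  2139: Sun/Wed  2140: Tue/Thu  2141: Wed/Sat  2142: Thu/Sun  2143: Fri/Mon  2144: Sun/Tue ✓  2145: Mon/Thu  2146: Tue/Fri
Both conditions hold in: 2116, 2144 — 2.

2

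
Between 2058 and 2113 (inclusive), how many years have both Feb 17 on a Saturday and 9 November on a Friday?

5

Check each year's weekday for Feb 17 and 9 November:
  2058: Sun/Sat  2059: Mon/Sun  2060: Tue/Tue  2061: Thu/Wed  2062: Fri/Thu  2063: Sat/Fri ✓  2064: Sun/Sun  2065: Tue/Mon  2066: Wed/Tue  2067: Thu/Wed  2068: Fri/Fri  2069: Sun/Sat  2070: Mon/Sun  2071: Tue/Mon  …(28 more)…  2100: Wed/Tue  2101: Thu/Wed  2102: Fri/Thu  2103: Sat/Fri ✓  2104: Sun/Sun  2105: Tue/Mon  2106: Wed/Tue  2107: Thu/Wed  2108: Fri/Fri  2109: Sun/Sat  2110: Mon/Sun  2111: Tue/Mon  2112: Wed/Wed  2113: Fri/Thu
Both conditions hold in: 2063, 2074, 2085, 2091, 2103 — 5.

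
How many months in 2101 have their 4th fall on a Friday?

Check the 4th of each month of 2101: Jan 4: Tue, Feb 4: Fri, Mar 4: Fri, Apr 4: Mon, May 4: Wed, Jun 4: Sat, Jul 4: Mon, Aug 4: Thu, Sep 4: Sun, Oct 4: Tue, Nov 4: Fri, Dec 4: Sun.
Friday occurs in February, March, November — 3 months.

3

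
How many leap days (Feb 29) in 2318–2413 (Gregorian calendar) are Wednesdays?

Leap years in 2318–2413: 24 of them.
Feb 29 weekday advances by 5 (mod 7) from one leap year to the next four years later (or differs when a century non-leap intervenes).
Leap-day weekdays: 2320:Sun 2324:Fri 2328:Wed✓ 2332:Mon 2336:Sat 2340:Thu 2344:Tue 2348:Sun 2352:Fri 2356:Wed✓ 2360:Mon 2364:Sat 2368:Thu 2372:Tue 2376:Sun 2380:Fri 2384:Wed✓ 2388:Mon 2392:Sat 2396:Thu 2400:Tue 2404:Sun 2408:Fri 2412:Wed✓
Wednesday: 2328, 2356, 2384, 2412 → 4.

4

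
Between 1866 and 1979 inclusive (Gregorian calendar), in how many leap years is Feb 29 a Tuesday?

Leap years in 1866–1979: 27 of them.
Feb 29 weekday advances by 5 (mod 7) from one leap year to the next four years later (or differs when a century non-leap intervenes).
Leap-day weekdays: 1868:Sat 1872:Thu 1876:Tue✓ 1880:Sun 1884:Fri 1888:Wed 1892:Mon 1896:Sat 1904:Mon 1908:Sat 1912:Thu 1916:Tue✓ 1920:Sun 1924:Fri 1928:Wed 1932:Mon 1936:Sat 1940:Thu 1944:Tue✓ 1948:Sun 1952:Fri 1956:Wed 1960:Mon 1964:Sat 1968:Thu 1972:Tue✓ 1976:Sun
Tuesday: 1876, 1916, 1944, 1972 → 4.

4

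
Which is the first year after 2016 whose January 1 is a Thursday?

Jan 1 advances by 2 weekdays after a leap year and by 1 after a common year.
2016: Jan 1 is Friday (leap).
2017: Sunday
2018: Monday
2019: Tuesday
2020: Wednesday (leap)
2021: Friday
2022: Saturday
2023: Sunday
2024: Monday (leap)
2025: Wednesday
2026: Thursday
2026 begins on a Thursday

2026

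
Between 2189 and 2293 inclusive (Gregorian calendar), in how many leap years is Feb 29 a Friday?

3

Leap years in 2189–2293: 25 of them.
Feb 29 weekday advances by 5 (mod 7) from one leap year to the next four years later (or differs when a century non-leap intervenes).
Leap-day weekdays: 2192:Wed 2196:Mon 2204:Wed 2208:Mon 2212:Sat 2216:Thu 2220:Tue 2224:Sun 2228:Fri✓ 2232:Wed 2236:Mon 2240:Sat 2244:Thu 2248:Tue 2252:Sun 2256:Fri✓ 2260:Wed 2264:Mon 2268:Sat 2272:Thu 2276:Tue 2280:Sun 2284:Fri✓ 2288:Wed 2292:Mon
Friday: 2228, 2256, 2284 → 3.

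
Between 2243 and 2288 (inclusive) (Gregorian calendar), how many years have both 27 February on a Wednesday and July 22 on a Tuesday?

Check each year's weekday for 27 February and July 22:
  2243: Mon/Sat  2244: Tue/Mon  2245: Thu/Tue  2246: Fri/Wed  2247: Sat/Thu  2248: Sun/Sat  2249: Tue/Sun  2250: Wed/Mon  2251: Thu/Tue  2252: Fri/Thu  2253: Sun/Fri  2254: Mon/Sat  2255: Tue/Sun  2256: Wed/Tue ✓  …(18 more)…  2275: Sat/Thu  2276: Sun/Sat  2277: Tue/Sun  2278: Wed/Mon  2279: Thu/Tue  2280: Fri/Thu  2281: Sun/Fri  2282: Mon/Sat  2283: Tue/Sun  2284: Wed/Tue ✓  2285: Fri/Wed  2286: Sat/Thu  2287: Sun/Fri  2288: Mon/Sun
Both conditions hold in: 2256, 2284 — 2.

2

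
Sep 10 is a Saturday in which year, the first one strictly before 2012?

2011

From one year to the next, a fixed date's weekday advances by 1, or by 2 when a Feb 29 lies between the two dates.
2012: September 10 is Monday.
2011: Saturday (−2)
Sep 10 falls on a Saturday in 2011.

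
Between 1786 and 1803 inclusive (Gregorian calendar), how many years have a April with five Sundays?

5

April has 30 days; it has five Sundays when Sunday falls among the first (month-length − 28) days — i.e. when April 1 is one of Sunday/Saturday.
April 1 by year: 1786:Sat✓ 1787:Sun✓ 1788:Tue 1789:Wed 1790:Thu 1791:Fri 1792:Sun✓ 1793:Mon 1794:Tue 1795:Wed 1796:Fri 1797:Sat✓ 1798:Sun✓ 1799:Mon 1800:Tue 1801:Wed 1802:Thu 1803:Fri
Years with five Sundays: 1786, 1787, 1792, 1797, 1798 → 5.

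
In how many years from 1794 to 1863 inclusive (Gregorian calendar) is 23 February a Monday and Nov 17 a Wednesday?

Check each year's weekday for 23 February and Nov 17:
  1794: Sun/Mon  1795: Mon/Tue  1796: Tue/Thu  1797: Thu/Fri  1798: Fri/Sat  1799: Sat/Sun  1800: Sun/Mon  1801: Mon/Tue  1802: Tue/Wed  1803: Wed/Thu  1804: Thu/Sat  1805: Sat/Sun  1806: Sun/Mon  1807: Mon/Tue  …(42 more)…  1850: Sat/Sun  1851: Sun/Mon  1852: Mon/Wed ✓  1853: Wed/Thu  1854: Thu/Fri  1855: Fri/Sat  1856: Sat/Mon  1857: Mon/Tue  1858: Tue/Wed  1859: Wed/Thu  1860: Thu/Sat  1861: Sat/Sun  1862: Sun/Mon  1863: Mon/Tue
Both conditions hold in: 1824, 1852 — 2.

2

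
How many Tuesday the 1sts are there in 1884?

Check the 1st of each month of 1884: Jan 1: Tue, Feb 1: Fri, Mar 1: Sat, Apr 1: Tue, May 1: Thu, Jun 1: Sun, Jul 1: Tue, Aug 1: Fri, Sep 1: Mon, Oct 1: Wed, Nov 1: Sat, Dec 1: Mon.
Tuesday occurs in January, April, July — 3 months.

3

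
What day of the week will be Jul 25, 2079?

January 1, 2079 is a Sunday.
July 25 is day 206 of the year, i.e. 205 days after Jan 1.
205 mod 7 = 2, so advance 2 weekdays from Sunday: Tuesday.

Tuesday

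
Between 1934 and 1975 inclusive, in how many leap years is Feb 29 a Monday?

Leap years in 1934–1975: 10 of them.
Feb 29 weekday advances by 5 (mod 7) from one leap year to the next four years later (or differs when a century non-leap intervenes).
Leap-day weekdays: 1936:Sat 1940:Thu 1944:Tue 1948:Sun 1952:Fri 1956:Wed 1960:Mon✓ 1964:Sat 1968:Thu 1972:Tue
Monday: 1960 → 1.

1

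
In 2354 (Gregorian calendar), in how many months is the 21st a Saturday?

Check the 21st of each month of 2354: Jan 21: Thu, Feb 21: Sun, Mar 21: Sun, Apr 21: Wed, May 21: Fri, Jun 21: Mon, Jul 21: Wed, Aug 21: Sat, Sep 21: Tue, Oct 21: Thu, Nov 21: Sun, Dec 21: Tue.
Saturday occurs in August — 1 month.

1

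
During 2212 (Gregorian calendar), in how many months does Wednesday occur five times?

5

A month of length L has five Wednesdays iff its first Wednesday is on day ≤ L−28 (so day 1–3 in a 31-day month, 1–2 in a 30-day month, day 1 in a leap February).
Checking each month of 2212: Jan starts Wed (31d) ✓; Feb starts Sat (29d); Mar starts Sun (31d); Apr starts Wed (30d) ✓; May starts Fri (31d); Jun starts Mon (30d); Jul starts Wed (31d) ✓; Aug starts Sat (31d); Sep starts Tue (30d) ✓; Oct starts Thu (31d); Nov starts Sun (30d); Dec starts Tue (31d) ✓.
Five-Wednesday months: January, April, July, September, December → 5.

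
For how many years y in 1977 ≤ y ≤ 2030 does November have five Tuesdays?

15

November has 30 days; it has five Tuesdays when Tuesday falls among the first (month-length − 28) days — i.e. when November 1 is one of Tuesday/Monday.
November 1 by year: 1977:Tue✓ 1978:Wed 1979:Thu 1980:Sat 1981:Sun 1982:Mon✓ 1983:Tue✓ 1984:Thu 1985:Fri 1986:Sat 1987:Sun 1988:Tue✓ 1989:Wed 1990:Thu 1991:Fri …(24 more)… 2016:Tue✓ 2017:Wed 2018:Thu 2019:Fri 2020:Sun 2021:Mon✓ 2022:Tue✓ 2023:Wed 2024:Fri 2025:Sat 2026:Sun 2027:Mon✓ 2028:Wed 2029:Thu 2030:Fri
Years with five Tuesdays: 1977, 1982, 1983, 1988, 1993, 1994, 1999, 2004, 2005, 2010, 2011, 2016, 2021, 2022, 2027 → 15.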